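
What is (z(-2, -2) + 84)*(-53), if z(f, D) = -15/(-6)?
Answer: -9169/2 ≈ -4584.5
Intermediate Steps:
z(f, D) = 5/2 (z(f, D) = -15*(-⅙) = 5/2)
(z(-2, -2) + 84)*(-53) = (5/2 + 84)*(-53) = (173/2)*(-53) = -9169/2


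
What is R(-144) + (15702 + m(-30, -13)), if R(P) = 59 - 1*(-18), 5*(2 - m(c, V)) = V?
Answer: 78918/5 ≈ 15784.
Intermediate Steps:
m(c, V) = 2 - V/5
R(P) = 77 (R(P) = 59 + 18 = 77)
R(-144) + (15702 + m(-30, -13)) = 77 + (15702 + (2 - 1/5*(-13))) = 77 + (15702 + (2 + 13/5)) = 77 + (15702 + 23/5) = 77 + 78533/5 = 78918/5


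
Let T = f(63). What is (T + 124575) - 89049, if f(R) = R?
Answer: 35589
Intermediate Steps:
T = 63
(T + 124575) - 89049 = (63 + 124575) - 89049 = 124638 - 89049 = 35589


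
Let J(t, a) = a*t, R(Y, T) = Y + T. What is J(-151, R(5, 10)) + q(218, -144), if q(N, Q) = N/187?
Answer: -423337/187 ≈ -2263.8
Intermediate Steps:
R(Y, T) = T + Y
q(N, Q) = N/187 (q(N, Q) = N*(1/187) = N/187)
J(-151, R(5, 10)) + q(218, -144) = (10 + 5)*(-151) + (1/187)*218 = 15*(-151) + 218/187 = -2265 + 218/187 = -423337/187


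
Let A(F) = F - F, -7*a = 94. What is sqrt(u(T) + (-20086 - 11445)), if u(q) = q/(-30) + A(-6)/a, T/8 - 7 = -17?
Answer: I*sqrt(283755)/3 ≈ 177.56*I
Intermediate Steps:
a = -94/7 (a = -1/7*94 = -94/7 ≈ -13.429)
T = -80 (T = 56 + 8*(-17) = 56 - 136 = -80)
A(F) = 0
u(q) = -q/30 (u(q) = q/(-30) + 0/(-94/7) = q*(-1/30) + 0*(-7/94) = -q/30 + 0 = -q/30)
sqrt(u(T) + (-20086 - 11445)) = sqrt(-1/30*(-80) + (-20086 - 11445)) = sqrt(8/3 - 31531) = sqrt(-94585/3) = I*sqrt(283755)/3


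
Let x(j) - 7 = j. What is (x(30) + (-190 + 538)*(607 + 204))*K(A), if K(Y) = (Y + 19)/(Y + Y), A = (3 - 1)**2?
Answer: 6492095/8 ≈ 8.1151e+5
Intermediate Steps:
x(j) = 7 + j
A = 4 (A = 2**2 = 4)
K(Y) = (19 + Y)/(2*Y) (K(Y) = (19 + Y)/((2*Y)) = (19 + Y)*(1/(2*Y)) = (19 + Y)/(2*Y))
(x(30) + (-190 + 538)*(607 + 204))*K(A) = ((7 + 30) + (-190 + 538)*(607 + 204))*((1/2)*(19 + 4)/4) = (37 + 348*811)*((1/2)*(1/4)*23) = (37 + 282228)*(23/8) = 282265*(23/8) = 6492095/8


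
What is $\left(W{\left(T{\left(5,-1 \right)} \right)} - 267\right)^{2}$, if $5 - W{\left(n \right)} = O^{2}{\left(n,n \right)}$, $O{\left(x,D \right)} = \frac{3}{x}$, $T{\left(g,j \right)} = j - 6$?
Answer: $\frac{165045409}{2401} \approx 68740.0$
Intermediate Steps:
$T{\left(g,j \right)} = -6 + j$ ($T{\left(g,j \right)} = j - 6 = -6 + j$)
$W{\left(n \right)} = 5 - \frac{9}{n^{2}}$ ($W{\left(n \right)} = 5 - \left(\frac{3}{n}\right)^{2} = 5 - \frac{9}{n^{2}}$)
$\left(W{\left(T{\left(5,-1 \right)} \right)} - 267\right)^{2} = \left(\left(5 - \frac{9}{\left(-6 - 1\right)^{2}}\right) - 267\right)^{2} = \left(\left(5 - \frac{9}{49}\right) - 267\right)^{2} = \left(\frac{236}{49} - 267\right)^{2} = \left(- \frac{12847}{49}\right)^{2} = \frac{165045409}{2401}$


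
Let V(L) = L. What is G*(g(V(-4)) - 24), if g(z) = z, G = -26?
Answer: 728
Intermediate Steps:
G*(g(V(-4)) - 24) = -26*(-4 - 24) = -26*(-28) = 728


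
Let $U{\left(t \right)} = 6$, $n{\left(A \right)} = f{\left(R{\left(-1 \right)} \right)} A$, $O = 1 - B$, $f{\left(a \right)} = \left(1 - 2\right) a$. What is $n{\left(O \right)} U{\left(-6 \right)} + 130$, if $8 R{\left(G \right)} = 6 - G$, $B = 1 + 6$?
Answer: $\frac{323}{2} \approx 161.5$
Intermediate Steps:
$B = 7$
$R{\left(G \right)} = \frac{3}{4} - \frac{G}{8}$ ($R{\left(G \right)} = \frac{6 - G}{8} = \frac{3}{4} - \frac{G}{8}$)
$f{\left(a \right)} = - a$
$O = -6$ ($O = 1 - 7 = -6$)
$n{\left(A \right)} = - \frac{7 A}{8}$ ($n{\left(A \right)} = - (\frac{3}{4} - - \frac{1}{8}) A = - (\frac{3}{4} + \frac{1}{8}) A = \left(-1\right) \frac{7}{8} A = - \frac{7 A}{8}$)
$n{\left(O \right)} U{\left(-6 \right)} + 130 = \left(- \frac{7}{8}\right) \left(-6\right) 6 + 130 = \frac{21}{4} \cdot 6 + 130 = \frac{63}{2} + 130 = \frac{323}{2}$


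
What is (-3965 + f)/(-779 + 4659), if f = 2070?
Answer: -379/776 ≈ -0.48840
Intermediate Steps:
(-3965 + f)/(-779 + 4659) = (-3965 + 2070)/(-779 + 4659) = -1895/3880 = -1895*1/3880 = -379/776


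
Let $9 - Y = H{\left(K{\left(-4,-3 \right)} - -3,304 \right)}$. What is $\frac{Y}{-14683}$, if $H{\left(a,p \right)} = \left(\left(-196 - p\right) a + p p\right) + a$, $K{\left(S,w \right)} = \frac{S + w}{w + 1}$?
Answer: $\frac{178327}{29366} \approx 6.0726$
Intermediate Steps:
$K{\left(S,w \right)} = \frac{S + w}{1 + w}$
$H{\left(a,p \right)} = a + p^{2} + a \left(-196 - p\right)$ ($H{\left(a,p \right)} = \left(a \left(-196 - p\right) + p^{2}\right) + a = \left(p^{2} + a \left(-196 - p\right)\right) + a = a + p^{2} + a \left(-196 - p\right)$)
$Y = - \frac{178327}{2}$ ($Y = 9 - \left(304^{2} - 195 \left(\frac{-4 - 3}{1 - 3} - -3\right) - \left(\frac{-4 - 3}{1 - 3} - -3\right) 304\right) = 9 - \left(92416 - 195 \left(\frac{1}{-2} \left(-7\right) + 3\right) - \left(\frac{1}{-2} \left(-7\right) + 3\right) 304\right) = 9 - \left(92416 - 195 \left(\left(- \frac{1}{2}\right) \left(-7\right) + 3\right) - \left(\left(- \frac{1}{2}\right) \left(-7\right) + 3\right) 304\right) = 9 - \left(92416 - 195 \left(\frac{7}{2} + 3\right) - \left(\frac{7}{2} + 3\right) 304\right) = 9 - \left(92416 - \frac{2535}{2} - \frac{13}{2} \cdot 304\right) = 9 - \left(92416 - \frac{2535}{2} - 1976\right) = 9 - \frac{178345}{2} = - \frac{178327}{2} \approx -89164.0$)
$\frac{Y}{-14683} = - \frac{178327}{2 \left(-14683\right)} = \left(- \frac{178327}{2}\right) \left(- \frac{1}{14683}\right) = \frac{178327}{29366}$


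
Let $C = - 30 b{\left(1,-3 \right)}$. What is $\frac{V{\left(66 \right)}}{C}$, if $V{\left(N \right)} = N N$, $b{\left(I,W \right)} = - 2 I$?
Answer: $\frac{363}{5} \approx 72.6$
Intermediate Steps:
$V{\left(N \right)} = N^{2}$
$C = 60$ ($C = - 30 \left(\left(-2\right) 1\right) = \left(-30\right) \left(-2\right) = 60$)
$\frac{V{\left(66 \right)}}{C} = \frac{66^{2}}{60} = 4356 \cdot \frac{1}{60} = \frac{363}{5}$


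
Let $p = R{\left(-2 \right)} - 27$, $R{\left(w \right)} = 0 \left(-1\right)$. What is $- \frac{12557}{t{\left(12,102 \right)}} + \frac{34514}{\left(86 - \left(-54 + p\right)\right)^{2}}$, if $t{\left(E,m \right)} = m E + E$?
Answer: $- \frac{307542869}{34470804} \approx -8.9218$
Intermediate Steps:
$R{\left(w \right)} = 0$
$p = -27$ ($p = 0 - 27 = -27$)
$t{\left(E,m \right)} = E + E m$ ($t{\left(E,m \right)} = E m + E = E + E m$)
$- \frac{12557}{t{\left(12,102 \right)}} + \frac{34514}{\left(86 - \left(-54 + p\right)\right)^{2}} = - \frac{12557}{12 \left(1 + 102\right)} + \frac{34514}{\left(86 + \left(54 - -27\right)\right)^{2}} = - \frac{12557}{12 \cdot 103} + \frac{34514}{\left(86 + \left(54 + 27\right)\right)^{2}} = - \frac{12557}{1236} + \frac{34514}{\left(86 + 81\right)^{2}} = \left(-12557\right) \frac{1}{1236} + \frac{34514}{167^{2}} = - \frac{12557}{1236} + \frac{34514}{27889} = - \frac{307542869}{34470804}$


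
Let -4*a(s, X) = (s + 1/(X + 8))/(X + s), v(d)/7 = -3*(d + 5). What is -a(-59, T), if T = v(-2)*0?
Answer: 471/1888 ≈ 0.24947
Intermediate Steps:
v(d) = -105 - 21*d (v(d) = 7*(-3*(d + 5)) = 7*(-3*(5 + d)) = 7*(-15 - 3*d) = -105 - 21*d)
T = 0 (T = (-105 - 21*(-2))*0 = (-105 + 42)*0 = -63*0 = 0)
a(s, X) = -(s + 1/(8 + X))/(4*(X + s)) (a(s, X) = -(s + 1/(X + 8))/(4*(X + s)) = -(s + 1/(8 + X))/(4*(X + s)))
-a(-59, T) = -(-1 - 8*(-59) - 1*0*(-59))/(4*(0² + 8*0 + 8*(-59) + 0*(-59))) = -(-1 + 472 + 0)/(4*(0 + 0 - 472 + 0)) = -471/(4*(-472)) = -(-1)*471/(4*472) = -1*(-471/1888) = 471/1888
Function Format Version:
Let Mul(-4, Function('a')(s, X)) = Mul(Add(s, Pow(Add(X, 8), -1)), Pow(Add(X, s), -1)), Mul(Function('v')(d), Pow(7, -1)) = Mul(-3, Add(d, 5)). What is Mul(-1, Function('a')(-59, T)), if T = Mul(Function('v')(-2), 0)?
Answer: Rational(471, 1888) ≈ 0.24947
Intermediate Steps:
Function('v')(d) = Add(-105, Mul(-21, d)) (Function('v')(d) = Mul(7, Mul(-3, Add(d, 5))) = Mul(7, Mul(-3, Add(5, d))) = Mul(7, Add(-15, Mul(-3, d))) = Add(-105, Mul(-21, d)))
T = 0 (T = Mul(Add(-105, Mul(-21, -2)), 0) = Mul(Add(-105, 42), 0) = Mul(-63, 0) = 0)
Function('a')(s, X) = Mul(Rational(-1, 4), Pow(Add(X, s), -1), Add(s, Pow(Add(8, X), -1))) (Function('a')(s, X) = Mul(Rational(-1, 4), Mul(Add(s, Pow(Add(X, 8), -1)), Pow(Add(X, s), -1))) = Mul(Rational(-1, 4), Mul(Add(s, Pow(Add(8, X), -1)), Pow(Add(X, s), -1))) = Mul(Rational(-1, 4), Mul(Pow(Add(X, s), -1), Add(s, Pow(Add(8, X), -1)))) = Mul(Rational(-1, 4), Pow(Add(X, s), -1), Add(s, Pow(Add(8, X), -1))))
Mul(-1, Function('a')(-59, T)) = Mul(-1, Mul(Rational(1, 4), Pow(Add(Pow(0, 2), Mul(8, 0), Mul(8, -59), Mul(0, -59)), -1), Add(-1, Mul(-8, -59), Mul(-1, 0, -59)))) = Mul(-1, Mul(Rational(1, 4), Pow(Add(0, 0, -472, 0), -1), Add(-1, 472, 0))) = Mul(-1, Mul(Rational(1, 4), Pow(-472, -1), 471)) = Mul(-1, Mul(Rational(1, 4), Rational(-1, 472), 471)) = Mul(-1, Rational(-471, 1888)) = Rational(471, 1888)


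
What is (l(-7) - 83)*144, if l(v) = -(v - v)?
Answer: -11952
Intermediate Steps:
l(v) = 0 (l(v) = -1*0 = 0)
(l(-7) - 83)*144 = (0 - 83)*144 = -83*144 = -11952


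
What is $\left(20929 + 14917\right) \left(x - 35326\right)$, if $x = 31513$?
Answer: $-136680798$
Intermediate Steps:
$\left(20929 + 14917\right) \left(x - 35326\right) = \left(20929 + 14917\right) \left(31513 - 35326\right) = 35846 \left(-3813\right) = -136680798$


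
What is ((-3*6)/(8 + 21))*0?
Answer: 0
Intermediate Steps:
((-3*6)/(8 + 21))*0 = (-18/29)*0 = ((1/29)*(-18))*0 = -18/29*0 = 0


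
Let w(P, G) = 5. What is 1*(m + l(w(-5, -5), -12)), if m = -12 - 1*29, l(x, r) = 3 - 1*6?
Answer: -44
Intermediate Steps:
l(x, r) = -3 (l(x, r) = 3 - 6 = -3)
m = -41 (m = -12 - 29 = -41)
1*(m + l(w(-5, -5), -12)) = 1*(-41 - 3) = 1*(-44) = -44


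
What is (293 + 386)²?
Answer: 461041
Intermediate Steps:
(293 + 386)² = 679² = 461041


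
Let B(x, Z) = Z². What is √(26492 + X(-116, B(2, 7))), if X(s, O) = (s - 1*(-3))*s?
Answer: 60*√11 ≈ 199.00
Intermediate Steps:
X(s, O) = s*(3 + s) (X(s, O) = (s + 3)*s = (3 + s)*s = s*(3 + s))
√(26492 + X(-116, B(2, 7))) = √(26492 - 116*(3 - 116)) = √(26492 - 116*(-113)) = √(26492 + 13108) = √39600 = 60*√11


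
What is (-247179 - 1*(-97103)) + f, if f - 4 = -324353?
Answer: -474425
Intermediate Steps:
f = -324349 (f = 4 - 324353 = -324349)
(-247179 - 1*(-97103)) + f = (-247179 - 1*(-97103)) - 324349 = (-247179 + 97103) - 324349 = -150076 - 324349 = -474425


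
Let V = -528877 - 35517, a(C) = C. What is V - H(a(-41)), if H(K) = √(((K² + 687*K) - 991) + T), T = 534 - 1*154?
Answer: -564394 - 7*I*√553 ≈ -5.6439e+5 - 164.61*I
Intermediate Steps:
T = 380 (T = 534 - 154 = 380)
V = -564394
H(K) = √(-611 + K² + 687*K) (H(K) = √(((K² + 687*K) - 991) + 380) = √((-991 + K² + 687*K) + 380) = √(-611 + K² + 687*K))
V - H(a(-41)) = -564394 - √(-611 + (-41)² + 687*(-41)) = -564394 - √(-611 + 1681 - 28167) = -564394 - √(-27097) = -564394 - 7*I*√553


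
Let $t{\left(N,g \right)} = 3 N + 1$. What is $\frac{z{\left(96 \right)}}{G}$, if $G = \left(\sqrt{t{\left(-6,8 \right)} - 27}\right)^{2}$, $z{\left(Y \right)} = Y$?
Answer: $- \frac{24}{11} \approx -2.1818$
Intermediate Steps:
$t{\left(N,g \right)} = 1 + 3 N$
$G = -44$ ($G = \left(\sqrt{\left(1 + 3 \left(-6\right)\right) - 27}\right)^{2} = \left(\sqrt{\left(1 - 18\right) - 27}\right)^{2} = \left(\sqrt{-17 - 27}\right)^{2} = \left(\sqrt{-44}\right)^{2} = \left(2 i \sqrt{11}\right)^{2} = -44$)
$\frac{z{\left(96 \right)}}{G} = \frac{96}{-44} = 96 \left(- \frac{1}{44}\right) = - \frac{24}{11}$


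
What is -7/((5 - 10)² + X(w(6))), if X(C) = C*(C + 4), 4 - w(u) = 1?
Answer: -7/46 ≈ -0.15217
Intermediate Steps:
w(u) = 3 (w(u) = 4 - 1*1 = 4 - 1 = 3)
X(C) = C*(4 + C)
-7/((5 - 10)² + X(w(6))) = -7/((5 - 10)² + 3*(4 + 3)) = -7/((-5)² + 3*7) = -7/(25 + 21) = -7/46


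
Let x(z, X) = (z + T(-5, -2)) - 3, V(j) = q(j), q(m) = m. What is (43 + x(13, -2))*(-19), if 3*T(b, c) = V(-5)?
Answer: -2926/3 ≈ -975.33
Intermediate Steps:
V(j) = j
T(b, c) = -5/3 (T(b, c) = (⅓)*(-5) = -5/3)
x(z, X) = -14/3 + z (x(z, X) = (z - 5/3) - 3 = (-5/3 + z) - 3 = -14/3 + z)
(43 + x(13, -2))*(-19) = (43 + (-14/3 + 13))*(-19) = (43 + 25/3)*(-19) = (154/3)*(-19) = -2926/3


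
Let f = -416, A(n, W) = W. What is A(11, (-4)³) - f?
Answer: 352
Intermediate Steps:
A(11, (-4)³) - f = (-4)³ - 1*(-416) = -64 + 416 = 352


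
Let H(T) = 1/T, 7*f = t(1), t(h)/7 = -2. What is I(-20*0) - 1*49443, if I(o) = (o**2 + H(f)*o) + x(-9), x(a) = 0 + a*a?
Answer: -49362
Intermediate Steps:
x(a) = a**2 (x(a) = 0 + a**2 = a**2)
t(h) = -14 (t(h) = 7*(-2) = -14)
f = -2 (f = (1/7)*(-14) = -2)
I(o) = 81 + o**2 - o/2 (I(o) = (o**2 + o/(-2)) + (-9)**2 = (o**2 - o/2) + 81 = 81 + o**2 - o/2)
I(-20*0) - 1*49443 = (81 + (-20*0)**2 - (-10)*0) - 1*49443 = (81 + 0**2 - 1/2*0) - 49443 = (81 + 0 + 0) - 49443 = 81 - 49443 = -49362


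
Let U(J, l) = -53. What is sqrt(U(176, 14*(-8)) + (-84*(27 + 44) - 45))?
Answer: I*sqrt(6062) ≈ 77.859*I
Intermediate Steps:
sqrt(U(176, 14*(-8)) + (-84*(27 + 44) - 45)) = sqrt(-53 + (-84*(27 + 44) - 45)) = sqrt(-53 + (-84*71 - 45)) = sqrt(-53 + (-5964 - 45)) = sqrt(-53 - 6009) = sqrt(-6062) = I*sqrt(6062)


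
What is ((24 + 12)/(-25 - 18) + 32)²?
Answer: 1795600/1849 ≈ 971.12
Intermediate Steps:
((24 + 12)/(-25 - 18) + 32)² = (36/(-43) + 32)² = (36*(-1/43) + 32)² = (-36/43 + 32)² = (1340/43)² = 1795600/1849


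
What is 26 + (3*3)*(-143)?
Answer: -1261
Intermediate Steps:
26 + (3*3)*(-143) = 26 + 9*(-143) = 26 - 1287 = -1261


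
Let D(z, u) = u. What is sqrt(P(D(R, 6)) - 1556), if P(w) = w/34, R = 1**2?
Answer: I*sqrt(449633)/17 ≈ 39.444*I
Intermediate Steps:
R = 1
P(w) = w/34 (P(w) = w*(1/34) = w/34)
sqrt(P(D(R, 6)) - 1556) = sqrt((1/34)*6 - 1556) = sqrt(3/17 - 1556) = sqrt(-26449/17) = I*sqrt(449633)/17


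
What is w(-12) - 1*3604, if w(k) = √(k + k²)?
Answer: -3604 + 2*√33 ≈ -3592.5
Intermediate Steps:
w(-12) - 1*3604 = √(-12*(1 - 12)) - 1*3604 = √(-12*(-11)) - 3604 = √132 - 3604 = 2*√33 - 3604 = -3604 + 2*√33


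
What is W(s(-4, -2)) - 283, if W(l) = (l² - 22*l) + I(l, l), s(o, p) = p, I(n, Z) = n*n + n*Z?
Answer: -227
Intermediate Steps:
I(n, Z) = n² + Z*n
W(l) = -22*l + 3*l² (W(l) = (l² - 22*l) + l*(l + l) = (l² - 22*l) + l*(2*l) = (l² - 22*l) + 2*l² = -22*l + 3*l²)
W(s(-4, -2)) - 283 = -2*(-22 + 3*(-2)) - 283 = -2*(-22 - 6) - 283 = -2*(-28) - 283 = 56 - 283 = -227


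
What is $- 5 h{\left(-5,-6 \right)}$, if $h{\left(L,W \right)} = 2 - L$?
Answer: $-35$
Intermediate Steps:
$- 5 h{\left(-5,-6 \right)} = - 5 \left(2 - -5\right) = - 5 \left(2 + 5\right) = \left(-5\right) 7 = -35$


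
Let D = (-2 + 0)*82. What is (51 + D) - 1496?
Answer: -1609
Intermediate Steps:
D = -164 (D = -2*82 = -164)
(51 + D) - 1496 = (51 - 164) - 1496 = -113 - 1496 = -1609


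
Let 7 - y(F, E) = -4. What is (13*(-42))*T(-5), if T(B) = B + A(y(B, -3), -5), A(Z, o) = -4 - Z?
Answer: 10920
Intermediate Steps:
y(F, E) = 11 (y(F, E) = 7 - 1*(-4) = 7 + 4 = 11)
T(B) = -15 + B (T(B) = B + (-4 - 1*11) = B + (-4 - 11) = B - 15 = -15 + B)
(13*(-42))*T(-5) = (13*(-42))*(-15 - 5) = -546*(-20) = 10920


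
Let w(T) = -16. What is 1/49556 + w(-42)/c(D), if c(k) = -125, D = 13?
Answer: 793021/6194500 ≈ 0.12802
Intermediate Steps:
1/49556 + w(-42)/c(D) = 1/49556 - 16/(-125) = 1/49556 - 16*(-1/125) = 1/49556 + 16/125 = 793021/6194500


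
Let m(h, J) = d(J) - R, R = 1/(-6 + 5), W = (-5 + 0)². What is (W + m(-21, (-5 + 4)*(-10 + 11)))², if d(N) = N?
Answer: 625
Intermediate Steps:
W = 25 (W = (-5)² = 25)
R = -1 (R = 1/(-1) = -1)
m(h, J) = 1 + J (m(h, J) = J - 1*(-1) = J + 1 = 1 + J)
(W + m(-21, (-5 + 4)*(-10 + 11)))² = (25 + (1 + (-5 + 4)*(-10 + 11)))² = (25 + (1 - 1*1))² = (25 + (1 - 1))² = (25 + 0)² = 25² = 625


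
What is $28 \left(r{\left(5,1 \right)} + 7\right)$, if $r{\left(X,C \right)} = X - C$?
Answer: $308$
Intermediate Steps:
$28 \left(r{\left(5,1 \right)} + 7\right) = 28 \left(\left(5 - 1\right) + 7\right) = 28 \left(4 + 7\right) = 28 \cdot 11 = 308$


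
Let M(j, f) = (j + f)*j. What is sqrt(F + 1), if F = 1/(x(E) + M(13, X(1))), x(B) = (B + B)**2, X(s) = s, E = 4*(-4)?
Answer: sqrt(161738)/402 ≈ 1.0004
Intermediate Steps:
E = -16
M(j, f) = j*(f + j) (M(j, f) = (f + j)*j = j*(f + j))
x(B) = 4*B**2 (x(B) = (2*B)**2 = 4*B**2)
F = 1/1206 (F = 1/(4*(-16)**2 + 13*(1 + 13)) = 1/(4*256 + 13*14) = 1/(1024 + 182) = 1/1206 ≈ 0.00082919)
sqrt(F + 1) = sqrt(1/1206 + 1) = sqrt(1207/1206) = sqrt(161738)/402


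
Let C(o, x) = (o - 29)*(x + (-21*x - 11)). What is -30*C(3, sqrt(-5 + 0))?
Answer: -8580 - 15600*I*sqrt(5) ≈ -8580.0 - 34883.0*I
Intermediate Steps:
C(o, x) = (-29 + o)*(-11 - 20*x) (C(o, x) = (-29 + o)*(x + (-11 - 21*x)) = (-29 + o)*(-11 - 20*x))
-30*C(3, sqrt(-5 + 0)) = -30*(319 - 11*3 + 580*sqrt(-5 + 0) - 20*3*sqrt(-5 + 0)) = -30*(319 - 33 + 580*sqrt(-5) - 20*3*sqrt(-5)) = -30*(319 - 33 + 580*(I*sqrt(5)) - 20*3*I*sqrt(5)) = -30*(319 - 33 + 580*I*sqrt(5) - 60*I*sqrt(5)) = -30*(286 + 520*I*sqrt(5)) = -8580 - 15600*I*sqrt(5)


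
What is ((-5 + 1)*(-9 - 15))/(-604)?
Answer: -24/151 ≈ -0.15894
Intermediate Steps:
((-5 + 1)*(-9 - 15))/(-604) = -4*(-24)*(-1/604) = 96*(-1/604) = -24/151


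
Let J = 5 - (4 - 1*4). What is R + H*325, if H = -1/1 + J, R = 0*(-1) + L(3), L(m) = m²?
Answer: 1309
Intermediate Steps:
J = 5 (J = 5 - (4 - 4) = 5 - 1*0 = 5 + 0 = 5)
R = 9 (R = 0*(-1) + 3² = 0 + 9 = 9)
H = 4 (H = -1/1 + 5 = 1*(-1) + 5 = -1 + 5 = 4)
R + H*325 = 9 + 4*325 = 9 + 1300 = 1309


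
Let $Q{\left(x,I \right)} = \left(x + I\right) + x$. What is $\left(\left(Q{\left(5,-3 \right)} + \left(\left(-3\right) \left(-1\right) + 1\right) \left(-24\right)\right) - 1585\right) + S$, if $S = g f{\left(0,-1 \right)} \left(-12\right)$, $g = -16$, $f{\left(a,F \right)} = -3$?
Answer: $-2250$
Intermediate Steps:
$Q{\left(x,I \right)} = I + 2 x$ ($Q{\left(x,I \right)} = \left(I + x\right) + x = I + 2 x$)
$S = -576$ ($S = \left(-16\right) \left(-3\right) \left(-12\right) = 48 \left(-12\right) = -576$)
$\left(\left(Q{\left(5,-3 \right)} + \left(\left(-3\right) \left(-1\right) + 1\right) \left(-24\right)\right) - 1585\right) + S = \left(\left(\left(-3 + 2 \cdot 5\right) + \left(\left(-3\right) \left(-1\right) + 1\right) \left(-24\right)\right) - 1585\right) - 576 = \left(\left(\left(-3 + 10\right) + \left(3 + 1\right) \left(-24\right)\right) - 1585\right) - 576 = \left(\left(7 + 4 \left(-24\right)\right) - 1585\right) - 576 = \left(\left(7 - 96\right) - 1585\right) - 576 = \left(-89 - 1585\right) - 576 = -1674 - 576 = -2250$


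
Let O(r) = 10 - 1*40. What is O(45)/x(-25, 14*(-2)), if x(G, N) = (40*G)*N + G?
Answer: -2/1865 ≈ -0.0010724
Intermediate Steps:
x(G, N) = G + 40*G*N (x(G, N) = 40*G*N + G = G + 40*G*N)
O(r) = -30 (O(r) = 10 - 40 = -30)
O(45)/x(-25, 14*(-2)) = -30*(-1/(25*(1 + 40*(14*(-2))))) = -30*(-1/(25*(1 + 40*(-28)))) = -30*(-1/(25*(1 - 1120))) = -30/((-25*(-1119))) = -30/27975 = -30*1/27975 = -2/1865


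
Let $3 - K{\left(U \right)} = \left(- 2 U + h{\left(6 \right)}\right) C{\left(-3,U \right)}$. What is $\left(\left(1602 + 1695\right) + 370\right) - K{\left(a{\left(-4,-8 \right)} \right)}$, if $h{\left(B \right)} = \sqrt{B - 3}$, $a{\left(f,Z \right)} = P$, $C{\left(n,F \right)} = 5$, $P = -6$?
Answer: $3724 + 5 \sqrt{3} \approx 3732.7$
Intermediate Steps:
$a{\left(f,Z \right)} = -6$
$h{\left(B \right)} = \sqrt{-3 + B}$
$K{\left(U \right)} = 3 - 5 \sqrt{3} + 10 U$ ($K{\left(U \right)} = 3 - \left(- 2 U + \sqrt{-3 + 6}\right) 5 = 3 - \left(- 2 U + \sqrt{3}\right) 5 = 3 - \left(\sqrt{3} - 2 U\right) 5 = 3 - \left(- 10 U + 5 \sqrt{3}\right) = 3 + \left(- 5 \sqrt{3} + 10 U\right) = 3 - 5 \sqrt{3} + 10 U$)
$\left(\left(1602 + 1695\right) + 370\right) - K{\left(a{\left(-4,-8 \right)} \right)} = \left(\left(1602 + 1695\right) + 370\right) - \left(3 - 5 \sqrt{3} + 10 \left(-6\right)\right) = \left(3297 + 370\right) - \left(3 - 5 \sqrt{3} - 60\right) = 3667 - \left(-57 - 5 \sqrt{3}\right) = 3667 + \left(57 + 5 \sqrt{3}\right) = 3724 + 5 \sqrt{3}$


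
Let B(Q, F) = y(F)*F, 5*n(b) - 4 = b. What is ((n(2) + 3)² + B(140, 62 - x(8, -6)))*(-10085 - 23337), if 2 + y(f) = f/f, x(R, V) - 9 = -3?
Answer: 32051698/25 ≈ 1.2821e+6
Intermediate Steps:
x(R, V) = 6 (x(R, V) = 9 - 3 = 6)
n(b) = ⅘ + b/5
y(f) = -1 (y(f) = -2 + f/f = -2 + 1 = -1)
B(Q, F) = -F
((n(2) + 3)² + B(140, 62 - x(8, -6)))*(-10085 - 23337) = (((⅘ + (⅕)*2) + 3)² - (62 - 1*6))*(-10085 - 23337) = (((⅘ + ⅖) + 3)² - (62 - 6))*(-33422) = ((6/5 + 3)² - 1*56)*(-33422) = ((21/5)² - 56)*(-33422) = (441/25 - 56)*(-33422) = -959/25*(-33422) = 32051698/25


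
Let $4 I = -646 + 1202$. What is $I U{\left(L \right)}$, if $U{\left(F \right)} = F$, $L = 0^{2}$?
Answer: $0$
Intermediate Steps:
$L = 0$
$I = 139$ ($I = \frac{-646 + 1202}{4} = \frac{1}{4} \cdot 556 = 139$)
$I U{\left(L \right)} = 139 \cdot 0 = 0$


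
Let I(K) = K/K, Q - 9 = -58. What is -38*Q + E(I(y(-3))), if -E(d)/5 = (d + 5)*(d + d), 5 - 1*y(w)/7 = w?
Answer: 1802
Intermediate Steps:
Q = -49 (Q = 9 - 58 = -49)
y(w) = 35 - 7*w
I(K) = 1
E(d) = -10*d*(5 + d) (E(d) = -5*(d + 5)*(d + d) = -5*(5 + d)*2*d = -10*d*(5 + d))
-38*Q + E(I(y(-3))) = -38*(-49) - 10*1*(5 + 1) = 1862 - 10*1*6 = 1862 - 60 = 1802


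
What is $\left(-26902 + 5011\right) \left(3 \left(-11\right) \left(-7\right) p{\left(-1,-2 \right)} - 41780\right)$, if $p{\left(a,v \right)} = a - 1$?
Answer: $924719622$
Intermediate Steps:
$p{\left(a,v \right)} = -1 + a$
$\left(-26902 + 5011\right) \left(3 \left(-11\right) \left(-7\right) p{\left(-1,-2 \right)} - 41780\right) = \left(-26902 + 5011\right) \left(3 \left(-11\right) \left(-7\right) \left(-1 - 1\right) - 41780\right) = - 21891 \left(3 \cdot 77 \left(-2\right) - 41780\right) = - 21891 \left(3 \left(-154\right) - 41780\right) = - 21891 \left(-462 - 41780\right) = \left(-21891\right) \left(-42242\right) = 924719622$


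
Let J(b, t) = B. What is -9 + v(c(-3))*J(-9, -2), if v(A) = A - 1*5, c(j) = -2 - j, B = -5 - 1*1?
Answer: 15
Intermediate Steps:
B = -6 (B = -5 - 1 = -6)
J(b, t) = -6
v(A) = -5 + A (v(A) = A - 5 = -5 + A)
-9 + v(c(-3))*J(-9, -2) = -9 + (-5 + (-2 - 1*(-3)))*(-6) = -9 + (-5 + (-2 + 3))*(-6) = -9 + (-5 + 1)*(-6) = -9 - 4*(-6) = -9 + 24 = 15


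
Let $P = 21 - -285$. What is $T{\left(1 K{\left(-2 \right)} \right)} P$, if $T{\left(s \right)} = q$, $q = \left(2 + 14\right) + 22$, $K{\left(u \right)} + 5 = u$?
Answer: $11628$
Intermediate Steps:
$K{\left(u \right)} = -5 + u$
$q = 38$ ($q = 16 + 22 = 38$)
$P = 306$ ($P = 21 + 285 = 306$)
$T{\left(s \right)} = 38$
$T{\left(1 K{\left(-2 \right)} \right)} P = 38 \cdot 306 = 11628$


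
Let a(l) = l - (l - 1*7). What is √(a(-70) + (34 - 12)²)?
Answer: √491 ≈ 22.159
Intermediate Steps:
a(l) = 7 (a(l) = l - (l - 7) = l - (-7 + l) = l + (7 - l) = 7)
√(a(-70) + (34 - 12)²) = √(7 + (34 - 12)²) = √(7 + 22²) = √(7 + 484) = √491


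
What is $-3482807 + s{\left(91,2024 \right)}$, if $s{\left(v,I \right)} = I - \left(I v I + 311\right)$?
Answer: $-376269510$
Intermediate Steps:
$s{\left(v,I \right)} = -311 + I - v I^{2}$ ($s{\left(v,I \right)} = I - \left(v I^{2} + 311\right) = I - \left(311 + v I^{2}\right) = -311 + I - v I^{2}$)
$-3482807 + s{\left(91,2024 \right)} = -3482807 - \left(-1713 + 372788416\right) = -3482807 - 372786703 = -376269510$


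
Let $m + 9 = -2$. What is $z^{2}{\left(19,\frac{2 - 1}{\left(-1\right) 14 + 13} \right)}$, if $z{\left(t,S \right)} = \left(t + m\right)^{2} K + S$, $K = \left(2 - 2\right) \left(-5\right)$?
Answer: $1$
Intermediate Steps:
$m = -11$ ($m = -9 - 2 = -11$)
$K = 0$ ($K = 0 \left(-5\right) = 0$)
$z{\left(t,S \right)} = S$ ($z{\left(t,S \right)} = \left(t - 11\right)^{2} \cdot 0 + S = \left(-11 + t\right)^{2} \cdot 0 + S = 0 + S = S$)
$z^{2}{\left(19,\frac{2 - 1}{\left(-1\right) 14 + 13} \right)} = \left(\frac{2 - 1}{\left(-1\right) 14 + 13}\right)^{2} = \left(1 \frac{1}{-14 + 13}\right)^{2} = \left(1 \frac{1}{-1}\right)^{2} = \left(1 \left(-1\right)\right)^{2} = \left(-1\right)^{2} = 1$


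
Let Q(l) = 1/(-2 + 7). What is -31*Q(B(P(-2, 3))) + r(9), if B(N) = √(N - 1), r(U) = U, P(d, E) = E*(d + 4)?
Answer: 14/5 ≈ 2.8000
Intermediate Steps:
P(d, E) = E*(4 + d)
B(N) = √(-1 + N)
Q(l) = ⅕ (Q(l) = 1/5 = ⅕)
-31*Q(B(P(-2, 3))) + r(9) = -31*⅕ + 9 = -31/5 + 9 = 14/5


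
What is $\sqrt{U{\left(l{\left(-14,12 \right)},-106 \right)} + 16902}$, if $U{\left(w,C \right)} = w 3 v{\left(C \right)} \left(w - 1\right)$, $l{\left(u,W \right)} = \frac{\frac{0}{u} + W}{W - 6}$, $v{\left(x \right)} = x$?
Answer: $\sqrt{16266} \approx 127.54$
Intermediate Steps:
$l{\left(u,W \right)} = \frac{W}{-6 + W}$ ($l{\left(u,W \right)} = \frac{0 + W}{-6 + W} = \frac{W}{-6 + W}$)
$U{\left(w,C \right)} = 3 C w \left(-1 + w\right)$ ($U{\left(w,C \right)} = w 3 C \left(w - 1\right) = 3 w C \left(-1 + w\right) = 3 C w \left(-1 + w\right)$)
$\sqrt{U{\left(l{\left(-14,12 \right)},-106 \right)} + 16902} = \sqrt{3 \left(-106\right) \frac{12}{-6 + 12} \left(-1 + \frac{12}{-6 + 12}\right) + 16902} = \sqrt{3 \left(-106\right) \frac{12}{6} \left(-1 + \frac{12}{6}\right) + 16902} = \sqrt{3 \left(-106\right) 12 \cdot \frac{1}{6} \left(-1 + 12 \cdot \frac{1}{6}\right) + 16902} = \sqrt{3 \left(-106\right) 2 \left(-1 + 2\right) + 16902} = \sqrt{3 \left(-106\right) 2 \cdot 1 + 16902} = \sqrt{-636 + 16902} = \sqrt{16266}$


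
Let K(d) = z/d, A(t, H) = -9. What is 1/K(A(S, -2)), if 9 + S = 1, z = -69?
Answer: 3/23 ≈ 0.13043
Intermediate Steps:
S = -8 (S = -9 + 1 = -8)
K(d) = -69/d
1/K(A(S, -2)) = 1/(-69/(-9)) = 1/(-69*(-1/9)) = 1/(23/3) = 3/23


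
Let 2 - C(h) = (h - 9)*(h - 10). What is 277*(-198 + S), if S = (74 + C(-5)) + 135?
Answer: -54569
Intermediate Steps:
C(h) = 2 - (-10 + h)*(-9 + h) (C(h) = 2 - (h - 9)*(h - 10) = 2 - (-9 + h)*(-10 + h) = 2 - (-10 + h)*(-9 + h))
S = 1 (S = (74 + (-88 - 1*(-5)**2 + 19*(-5))) + 135 = (74 + (-88 - 1*25 - 95)) + 135 = (74 + (-88 - 25 - 95)) + 135 = (74 - 208) + 135 = -134 + 135 = 1)
277*(-198 + S) = 277*(-198 + 1) = 277*(-197) = -54569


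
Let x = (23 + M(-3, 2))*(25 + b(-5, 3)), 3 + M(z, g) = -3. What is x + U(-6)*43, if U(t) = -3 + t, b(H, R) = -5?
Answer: -47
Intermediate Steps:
M(z, g) = -6 (M(z, g) = -3 - 3 = -6)
x = 340 (x = (23 - 6)*(25 - 5) = 17*20 = 340)
x + U(-6)*43 = 340 + (-3 - 6)*43 = 340 - 9*43 = 340 - 387 = -47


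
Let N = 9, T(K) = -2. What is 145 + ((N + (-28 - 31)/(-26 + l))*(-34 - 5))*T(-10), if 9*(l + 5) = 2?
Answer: 276037/277 ≈ 996.52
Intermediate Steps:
l = -43/9 (l = -5 + (1/9)*2 = -5 + 2/9 = -43/9 ≈ -4.7778)
145 + ((N + (-28 - 31)/(-26 + l))*(-34 - 5))*T(-10) = 145 + ((9 + (-28 - 31)/(-26 - 43/9))*(-34 - 5))*(-2) = 145 + ((9 - 59/(-277/9))*(-39))*(-2) = 145 + ((9 - 59*(-9/277))*(-39))*(-2) = 145 + ((9 + 531/277)*(-39))*(-2) = 145 + ((3024/277)*(-39))*(-2) = 145 - 117936/277*(-2) = 145 + 235872/277 = 276037/277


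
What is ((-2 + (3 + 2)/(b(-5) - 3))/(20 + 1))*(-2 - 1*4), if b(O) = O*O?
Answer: 39/77 ≈ 0.50649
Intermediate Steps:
b(O) = O**2
((-2 + (3 + 2)/(b(-5) - 3))/(20 + 1))*(-2 - 1*4) = ((-2 + (3 + 2)/((-5)**2 - 3))/(20 + 1))*(-2 - 1*4) = ((-2 + 5/(25 - 3))/21)*(-2 - 4) = ((-2 + 5/22)*(1/21))*(-6) = -39/22*1/21*(-6) = -13/154*(-6) = 39/77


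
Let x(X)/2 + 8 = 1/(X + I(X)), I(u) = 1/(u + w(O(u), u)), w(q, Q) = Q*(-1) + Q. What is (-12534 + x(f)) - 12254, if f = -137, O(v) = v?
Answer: -232785677/9385 ≈ -24804.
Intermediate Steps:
w(q, Q) = 0 (w(q, Q) = -Q + Q = 0)
I(u) = 1/u (I(u) = 1/(u + 0) = 1/u)
x(X) = -16 + 2/(X + 1/X)
(-12534 + x(f)) - 12254 = (-12534 + 2*(-8 - 137 - 8*(-137)²)/(1 + (-137)²)) - 12254 = (-12534 + 2*(-8 - 137 - 8*18769)/(1 + 18769)) - 12254 = (-12534 + 2*(-8 - 137 - 150152)/18770) - 12254 = (-12534 + 2*(1/18770)*(-150297)) - 12254 = (-12534 - 150297/9385) - 12254 = -117781887/9385 - 12254 = -232785677/9385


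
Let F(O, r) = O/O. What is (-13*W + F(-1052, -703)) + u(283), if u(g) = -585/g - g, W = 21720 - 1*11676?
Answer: -37032267/283 ≈ -1.3086e+5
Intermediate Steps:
W = 10044 (W = 21720 - 11676 = 10044)
F(O, r) = 1
u(g) = -g - 585/g
(-13*W + F(-1052, -703)) + u(283) = (-13*10044 + 1) + (-1*283 - 585/283) = (-130572 + 1) + (-283 - 585*1/283) = -130571 + (-283 - 585/283) = -130571 - 80674/283 = -37032267/283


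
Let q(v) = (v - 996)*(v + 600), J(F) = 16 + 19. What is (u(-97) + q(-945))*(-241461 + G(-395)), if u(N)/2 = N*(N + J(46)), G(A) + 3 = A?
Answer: -164868750107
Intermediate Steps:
J(F) = 35
G(A) = -3 + A
q(v) = (-996 + v)*(600 + v)
u(N) = 2*N*(35 + N) (u(N) = 2*(N*(N + 35)) = 2*(N*(35 + N)) = 2*N*(35 + N))
(u(-97) + q(-945))*(-241461 + G(-395)) = (2*(-97)*(35 - 97) + (-597600 + (-945)**2 - 396*(-945)))*(-241461 + (-3 - 395)) = (2*(-97)*(-62) + (-597600 + 893025 + 374220))*(-241461 - 398) = (12028 + 669645)*(-241859) = 681673*(-241859) = -164868750107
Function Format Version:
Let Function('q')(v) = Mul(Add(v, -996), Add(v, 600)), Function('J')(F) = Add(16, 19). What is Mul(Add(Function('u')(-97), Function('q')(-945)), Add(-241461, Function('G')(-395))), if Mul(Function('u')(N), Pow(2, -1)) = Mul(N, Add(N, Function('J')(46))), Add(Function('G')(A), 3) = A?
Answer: -164868750107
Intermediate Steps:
Function('J')(F) = 35
Function('G')(A) = Add(-3, A)
Function('q')(v) = Mul(Add(-996, v), Add(600, v))
Function('u')(N) = Mul(2, N, Add(35, N)) (Function('u')(N) = Mul(2, Mul(N, Add(N, 35))) = Mul(2, Mul(N, Add(35, N))) = Mul(2, N, Add(35, N)))
Mul(Add(Function('u')(-97), Function('q')(-945)), Add(-241461, Function('G')(-395))) = Mul(Add(Mul(2, -97, Add(35, -97)), Add(-597600, Pow(-945, 2), Mul(-396, -945))), Add(-241461, Add(-3, -395))) = Mul(Add(Mul(2, -97, -62), Add(-597600, 893025, 374220)), Add(-241461, -398)) = Mul(Add(12028, 669645), -241859) = Mul(681673, -241859) = -164868750107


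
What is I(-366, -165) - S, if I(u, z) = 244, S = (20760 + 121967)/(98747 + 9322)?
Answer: 2017393/8313 ≈ 242.68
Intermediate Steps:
S = 10979/8313 (S = 142727/108069 = 142727*(1/108069) = 10979/8313 ≈ 1.3207)
I(-366, -165) - S = 244 - 1*10979/8313 = 244 - 10979/8313 = 2017393/8313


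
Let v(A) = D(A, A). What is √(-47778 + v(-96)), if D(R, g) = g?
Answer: I*√47874 ≈ 218.8*I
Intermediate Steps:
v(A) = A
√(-47778 + v(-96)) = √(-47778 - 96) = √(-47874) = I*√47874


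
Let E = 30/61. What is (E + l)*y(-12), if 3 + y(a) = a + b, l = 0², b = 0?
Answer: -450/61 ≈ -7.3771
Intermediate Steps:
E = 30/61 (E = 30*(1/61) = 30/61 ≈ 0.49180)
l = 0
y(a) = -3 + a (y(a) = -3 + (a + 0) = -3 + a)
(E + l)*y(-12) = (30/61 + 0)*(-3 - 12) = (30/61)*(-15) = -450/61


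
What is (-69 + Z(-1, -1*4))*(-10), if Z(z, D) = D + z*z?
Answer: 720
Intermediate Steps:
Z(z, D) = D + z**2
(-69 + Z(-1, -1*4))*(-10) = (-69 + (-1*4 + (-1)**2))*(-10) = (-69 + (-4 + 1))*(-10) = (-69 - 3)*(-10) = -72*(-10) = 720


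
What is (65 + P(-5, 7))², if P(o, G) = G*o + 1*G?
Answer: 1369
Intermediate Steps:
P(o, G) = G + G*o (P(o, G) = G*o + G = G + G*o)
(65 + P(-5, 7))² = (65 + 7*(1 - 5))² = (65 + 7*(-4))² = (65 - 28)² = 37² = 1369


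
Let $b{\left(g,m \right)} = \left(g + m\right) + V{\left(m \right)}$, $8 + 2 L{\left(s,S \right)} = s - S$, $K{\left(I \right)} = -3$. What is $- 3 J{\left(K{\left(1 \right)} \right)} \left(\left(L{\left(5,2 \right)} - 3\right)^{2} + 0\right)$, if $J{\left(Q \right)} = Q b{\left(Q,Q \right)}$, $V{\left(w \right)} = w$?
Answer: $- \frac{9801}{4} \approx -2450.3$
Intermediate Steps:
$L{\left(s,S \right)} = -4 + \frac{s}{2} - \frac{S}{2}$ ($L{\left(s,S \right)} = -4 + \frac{s - S}{2} = -4 - \left(\frac{S}{2} - \frac{s}{2}\right) = -4 + \frac{s}{2} - \frac{S}{2}$)
$b{\left(g,m \right)} = g + 2 m$ ($b{\left(g,m \right)} = \left(g + m\right) + m = g + 2 m$)
$J{\left(Q \right)} = 3 Q^{2}$ ($J{\left(Q \right)} = Q \left(Q + 2 Q\right) = Q 3 Q = 3 Q^{2}$)
$- 3 J{\left(K{\left(1 \right)} \right)} \left(\left(L{\left(5,2 \right)} - 3\right)^{2} + 0\right) = - 3 \cdot 3 \left(-3\right)^{2} \left(\left(\left(-4 + \frac{1}{2} \cdot 5 - 1\right) - 3\right)^{2} + 0\right) = - 3 \cdot 3 \cdot 9 \left(\left(\left(-4 + \frac{5}{2} - 1\right) - 3\right)^{2} + 0\right) = \left(-3\right) 27 \left(\left(- \frac{5}{2} - 3\right)^{2} + 0\right) = - 81 \left(\left(- \frac{11}{2}\right)^{2} + 0\right) = - 81 \left(\frac{121}{4} + 0\right) = \left(-81\right) \frac{121}{4} = - \frac{9801}{4}$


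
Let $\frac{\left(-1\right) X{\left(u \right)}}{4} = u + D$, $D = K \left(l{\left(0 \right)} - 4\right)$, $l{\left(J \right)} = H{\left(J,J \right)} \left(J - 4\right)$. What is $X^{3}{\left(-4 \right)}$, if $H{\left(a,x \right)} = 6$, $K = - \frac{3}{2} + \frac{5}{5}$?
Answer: $-64000$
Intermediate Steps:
$K = - \frac{1}{2}$ ($K = \left(-3\right) \frac{1}{2} + 5 \cdot \frac{1}{5} = - \frac{3}{2} + 1 = - \frac{1}{2} \approx -0.5$)
$l{\left(J \right)} = -24 + 6 J$ ($l{\left(J \right)} = 6 \left(J - 4\right) = 6 \left(-4 + J\right) = -24 + 6 J$)
$D = 14$ ($D = - \frac{\left(-24 + 6 \cdot 0\right) - 4}{2} = - \frac{\left(-24 + 0\right) - 4}{2} = - \frac{-24 - 4}{2} = \left(- \frac{1}{2}\right) \left(-28\right) = 14$)
$X{\left(u \right)} = -56 - 4 u$ ($X{\left(u \right)} = - 4 \left(u + 14\right) = - 4 \left(14 + u\right) = -56 - 4 u$)
$X^{3}{\left(-4 \right)} = \left(-56 - -16\right)^{3} = \left(-56 + 16\right)^{3} = \left(-40\right)^{3} = -64000$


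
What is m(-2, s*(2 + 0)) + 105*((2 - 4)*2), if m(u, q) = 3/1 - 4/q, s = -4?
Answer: -833/2 ≈ -416.50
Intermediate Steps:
m(u, q) = 3 - 4/q (m(u, q) = 3*1 - 4/q = 3 - 4/q)
m(-2, s*(2 + 0)) + 105*((2 - 4)*2) = (3 - 4*(-1/(4*(2 + 0)))) + 105*((2 - 4)*2) = (3 - 4/((-4*2))) + 105*(-2*2) = (3 - 4/(-8)) + 105*(-4) = (3 - 4*(-⅛)) - 420 = (3 + ½) - 420 = 7/2 - 420 = -833/2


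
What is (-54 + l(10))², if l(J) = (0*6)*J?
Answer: 2916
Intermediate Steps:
l(J) = 0 (l(J) = 0*J = 0)
(-54 + l(10))² = (-54 + 0)² = (-54)² = 2916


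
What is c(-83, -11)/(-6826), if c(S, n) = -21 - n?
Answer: 5/3413 ≈ 0.0014650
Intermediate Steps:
c(-83, -11)/(-6826) = (-21 - 1*(-11))/(-6826) = (-21 + 11)*(-1/6826) = -10*(-1/6826) = 5/3413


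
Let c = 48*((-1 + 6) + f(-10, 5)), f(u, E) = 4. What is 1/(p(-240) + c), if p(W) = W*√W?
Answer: 1/32432 + 5*I*√15/72972 ≈ 3.0834e-5 + 0.00026537*I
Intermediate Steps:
p(W) = W^(3/2)
c = 432 (c = 48*((-1 + 6) + 4) = 48*(5 + 4) = 48*9 = 432)
1/(p(-240) + c) = 1/((-240)^(3/2) + 432) = 1/(-960*I*√15 + 432) = 1/(432 - 960*I*√15)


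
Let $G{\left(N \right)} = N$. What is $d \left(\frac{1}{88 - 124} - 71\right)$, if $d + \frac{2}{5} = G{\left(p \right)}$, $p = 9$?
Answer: $- \frac{109951}{180} \approx -610.84$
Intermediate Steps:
$d = \frac{43}{5}$ ($d = - \frac{2}{5} + 9 = \frac{43}{5} \approx 8.6$)
$d \left(\frac{1}{88 - 124} - 71\right) = \frac{43 \left(\frac{1}{88 - 124} - 71\right)}{5} = \frac{43 \left(\frac{1}{-36} - 71\right)}{5} = \frac{43 \left(- \frac{1}{36} - 71\right)}{5} = \frac{43}{5} \left(- \frac{2557}{36}\right) = - \frac{109951}{180}$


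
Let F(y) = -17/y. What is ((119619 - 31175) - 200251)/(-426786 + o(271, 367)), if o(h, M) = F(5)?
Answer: 559035/2133947 ≈ 0.26197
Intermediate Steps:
o(h, M) = -17/5
((119619 - 31175) - 200251)/(-426786 + o(271, 367)) = ((119619 - 31175) - 200251)/(-426786 - 17/5) = (88444 - 200251)/(-2133947/5) = -111807*(-5/2133947) = 559035/2133947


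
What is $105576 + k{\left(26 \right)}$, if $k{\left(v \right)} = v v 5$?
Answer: $108956$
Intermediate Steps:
$k{\left(v \right)} = 5 v^{2}$ ($k{\left(v \right)} = v^{2} \cdot 5 = 5 v^{2}$)
$105576 + k{\left(26 \right)} = 105576 + 5 \cdot 26^{2} = 105576 + 5 \cdot 676 = 105576 + 3380 = 108956$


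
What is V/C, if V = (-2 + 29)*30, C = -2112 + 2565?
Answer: 270/151 ≈ 1.7881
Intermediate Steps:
C = 453
V = 810 (V = 27*30 = 810)
V/C = 810/453 = 810*(1/453) = 270/151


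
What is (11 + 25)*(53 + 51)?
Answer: 3744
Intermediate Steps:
(11 + 25)*(53 + 51) = 36*104 = 3744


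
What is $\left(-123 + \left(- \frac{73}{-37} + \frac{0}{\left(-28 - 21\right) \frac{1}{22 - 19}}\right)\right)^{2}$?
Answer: $\frac{20052484}{1369} \approx 14648.0$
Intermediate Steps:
$\left(-123 + \left(- \frac{73}{-37} + \frac{0}{\left(-28 - 21\right) \frac{1}{22 - 19}}\right)\right)^{2} = \left(-123 + \left(\left(-73\right) \left(- \frac{1}{37}\right) + \frac{0}{\left(-49\right) \frac{1}{3}}\right)\right)^{2} = \left(-123 + \left(\frac{73}{37} + \frac{0}{\left(-49\right) \frac{1}{3}}\right)\right)^{2} = \left(-123 + \left(\frac{73}{37} + \frac{0}{- \frac{49}{3}}\right)\right)^{2} = \left(-123 + \left(\frac{73}{37} + 0 \left(- \frac{3}{49}\right)\right)\right)^{2} = \left(-123 + \left(\frac{73}{37} + 0\right)\right)^{2} = \left(-123 + \frac{73}{37}\right)^{2} = \left(- \frac{4478}{37}\right)^{2} = \frac{20052484}{1369}$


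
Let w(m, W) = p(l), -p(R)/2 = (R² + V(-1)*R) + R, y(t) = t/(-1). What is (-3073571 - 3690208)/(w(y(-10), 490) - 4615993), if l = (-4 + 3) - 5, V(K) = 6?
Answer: 6763779/4615981 ≈ 1.4653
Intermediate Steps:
y(t) = -t (y(t) = t*(-1) = -t)
l = -6 (l = -1 - 5 = -6)
p(R) = -14*R - 2*R² (p(R) = -2*((R² + 6*R) + R) = -2*(R² + 7*R) = -14*R - 2*R²)
w(m, W) = 12 (w(m, W) = -2*(-6)*(7 - 6) = -2*(-6)*1 = 12)
(-3073571 - 3690208)/(w(y(-10), 490) - 4615993) = (-3073571 - 3690208)/(12 - 4615993) = -6763779/(-4615981) = -6763779*(-1/4615981) = 6763779/4615981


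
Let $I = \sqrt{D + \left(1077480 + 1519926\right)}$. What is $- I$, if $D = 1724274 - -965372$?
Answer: $- 2 \sqrt{1321763} \approx -2299.4$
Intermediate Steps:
$D = 2689646$ ($D = 1724274 + 965372 = 2689646$)
$I = 2 \sqrt{1321763}$ ($I = \sqrt{2689646 + \left(1077480 + 1519926\right)} = \sqrt{2689646 + 2597406} = \sqrt{5287052} = 2 \sqrt{1321763} \approx 2299.4$)
$- I = - 2 \sqrt{1321763}$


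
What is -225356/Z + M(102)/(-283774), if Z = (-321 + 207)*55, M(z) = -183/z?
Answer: 1087153141483/30247470660 ≈ 35.942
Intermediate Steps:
Z = -6270 (Z = -114*55 = -6270)
-225356/Z + M(102)/(-283774) = -225356/(-6270) - 183/102/(-283774) = -225356*(-1/6270) - 183*1/102*(-1/283774) = 112678/3135 - 61/34*(-1/283774) = 112678/3135 + 61/9648316 = 1087153141483/30247470660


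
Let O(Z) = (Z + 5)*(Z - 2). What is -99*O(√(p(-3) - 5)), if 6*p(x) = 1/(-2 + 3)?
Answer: 2937/2 - 99*I*√174/2 ≈ 1468.5 - 652.95*I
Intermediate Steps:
p(x) = ⅙ (p(x) = 1/(6*(-2 + 3)) = (⅙)/1 = (⅙)*1 = ⅙)
O(Z) = (-2 + Z)*(5 + Z) (O(Z) = (5 + Z)*(-2 + Z) = (-2 + Z)*(5 + Z))
-99*O(√(p(-3) - 5)) = -99*(-10 + (√(⅙ - 5))² + 3*√(⅙ - 5)) = -99*(-10 + (√(-29/6))² + 3*√(-29/6)) = -99*(-10 + (I*√174/6)² + 3*(I*√174/6)) = -99*(-10 - 29/6 + I*√174/2) = -99*(-89/6 + I*√174/2) = 2937/2 - 99*I*√174/2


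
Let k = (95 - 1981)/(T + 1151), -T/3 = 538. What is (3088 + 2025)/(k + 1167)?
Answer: 2367319/542207 ≈ 4.3661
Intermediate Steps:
T = -1614 (T = -3*538 = -1614)
k = 1886/463 (k = (95 - 1981)/(-1614 + 1151) = -1886/(-463) = -1886*(-1/463) = 1886/463 ≈ 4.0734)
(3088 + 2025)/(k + 1167) = (3088 + 2025)/(1886/463 + 1167) = 5113/(542207/463) = 5113*(463/542207) = 2367319/542207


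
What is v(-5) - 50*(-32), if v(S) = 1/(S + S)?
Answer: 15999/10 ≈ 1599.9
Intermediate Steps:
v(S) = 1/(2*S)
v(-5) - 50*(-32) = (1/2)/(-5) - 50*(-32) = (1/2)*(-1/5) + 1600 = -1/10 + 1600 = 15999/10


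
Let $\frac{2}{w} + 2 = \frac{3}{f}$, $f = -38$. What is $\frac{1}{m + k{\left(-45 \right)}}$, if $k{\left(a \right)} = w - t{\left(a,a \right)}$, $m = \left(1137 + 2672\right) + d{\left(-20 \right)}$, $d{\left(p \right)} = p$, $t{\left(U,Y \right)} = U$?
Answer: $\frac{79}{302810} \approx 0.00026089$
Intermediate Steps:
$w = - \frac{76}{79}$ ($w = \frac{2}{-2 + \frac{3}{-38}} = \frac{2}{-2 + 3 \left(- \frac{1}{38}\right)} = \frac{2}{-2 - \frac{3}{38}} = \frac{2}{- \frac{79}{38}} = 2 \left(- \frac{38}{79}\right) = - \frac{76}{79} \approx -0.96203$)
$m = 3789$ ($m = \left(1137 + 2672\right) - 20 = 3809 - 20 = 3789$)
$k{\left(a \right)} = - \frac{76}{79} - a$
$\frac{1}{m + k{\left(-45 \right)}} = \frac{1}{3789 - - \frac{3479}{79}} = \frac{1}{3789 + \left(- \frac{76}{79} + 45\right)} = \frac{1}{3789 + \frac{3479}{79}} = \frac{1}{\frac{302810}{79}} = \frac{79}{302810}$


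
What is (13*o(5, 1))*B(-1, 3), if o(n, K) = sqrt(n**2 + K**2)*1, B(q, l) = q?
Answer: -13*sqrt(26) ≈ -66.287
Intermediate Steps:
o(n, K) = sqrt(K**2 + n**2) (o(n, K) = sqrt(K**2 + n**2)*1 = sqrt(K**2 + n**2))
(13*o(5, 1))*B(-1, 3) = (13*sqrt(1**2 + 5**2))*(-1) = (13*sqrt(1 + 25))*(-1) = (13*sqrt(26))*(-1) = -13*sqrt(26)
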